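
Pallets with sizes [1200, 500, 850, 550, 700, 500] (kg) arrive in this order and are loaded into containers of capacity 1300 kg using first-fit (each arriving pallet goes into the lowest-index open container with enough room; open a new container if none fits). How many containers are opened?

4

  1200 → container 1 (new)  [load 1200/1300]
  500 → container 2 (new)  [load 500/1300]
  850 → container 3 (new)  [load 850/1300]
  550 → container 2  [load 1050/1300]
  700 → container 4 (new)  [load 700/1300]
  500 → container 4  [load 1200/1300]
4 containers opened.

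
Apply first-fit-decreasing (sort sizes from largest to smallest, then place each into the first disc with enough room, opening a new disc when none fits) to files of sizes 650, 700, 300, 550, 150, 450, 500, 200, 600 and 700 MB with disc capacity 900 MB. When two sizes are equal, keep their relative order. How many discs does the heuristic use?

7

Sorted descending: 700, 700, 650, 600, 550, 500, 450, 300, 200, 150.
  700 → disc 1 (new)  [load 700/900]
  700 → disc 2 (new)  [load 700/900]
  650 → disc 3 (new)  [load 650/900]
  600 → disc 4 (new)  [load 600/900]
  550 → disc 5 (new)  [load 550/900]
  500 → disc 6 (new)  [load 500/900]
  450 → disc 7 (new)  [load 450/900]
  300 → disc 4  [load 900/900]
  200 → disc 1  [load 900/900]
  150 → disc 2  [load 850/900]
7 discs opened.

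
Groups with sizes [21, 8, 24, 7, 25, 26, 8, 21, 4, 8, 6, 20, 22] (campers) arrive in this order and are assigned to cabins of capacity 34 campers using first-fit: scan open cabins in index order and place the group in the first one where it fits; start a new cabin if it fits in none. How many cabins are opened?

7

  21 → cabin 1 (new)  [load 21/34]
  8 → cabin 1  [load 29/34]
  24 → cabin 2 (new)  [load 24/34]
  7 → cabin 2  [load 31/34]
  25 → cabin 3 (new)  [load 25/34]
  26 → cabin 4 (new)  [load 26/34]
  8 → cabin 3  [load 33/34]
  21 → cabin 5 (new)  [load 21/34]
  4 → cabin 1  [load 33/34]
  8 → cabin 4  [load 34/34]
  6 → cabin 5  [load 27/34]
  20 → cabin 6 (new)  [load 20/34]
  22 → cabin 7 (new)  [load 22/34]
7 cabins opened.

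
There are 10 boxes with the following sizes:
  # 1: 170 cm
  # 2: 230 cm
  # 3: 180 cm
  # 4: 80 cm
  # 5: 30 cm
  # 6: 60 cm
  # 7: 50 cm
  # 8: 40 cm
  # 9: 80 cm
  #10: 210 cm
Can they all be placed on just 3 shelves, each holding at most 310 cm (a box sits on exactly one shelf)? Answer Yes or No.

No

Total = 1130 cm; ⌈1130/310⌉ = 4.
At least 4 shelves are required, but only 3 are allowed.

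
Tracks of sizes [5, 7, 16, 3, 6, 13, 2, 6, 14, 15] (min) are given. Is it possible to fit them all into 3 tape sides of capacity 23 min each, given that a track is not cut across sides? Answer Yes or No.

No

Total = 87 min; ⌈87/23⌉ = 4.
At least 4 tape sides are required, but only 3 are allowed.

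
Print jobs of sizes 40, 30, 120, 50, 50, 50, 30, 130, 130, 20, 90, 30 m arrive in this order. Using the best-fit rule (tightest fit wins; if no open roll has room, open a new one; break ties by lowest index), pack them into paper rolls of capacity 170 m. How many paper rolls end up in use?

  40 → roll 1 (new)  [load 40/170]
  30 → roll 1  [load 70/170]
  120 → roll 2 (new)  [load 120/170]
  50 → roll 2  [load 170/170]
  50 → roll 1  [load 120/170]
  50 → roll 1  [load 170/170]
  30 → roll 3 (new)  [load 30/170]
  130 → roll 3  [load 160/170]
  130 → roll 4 (new)  [load 130/170]
  20 → roll 4  [load 150/170]
  90 → roll 5 (new)  [load 90/170]
  30 → roll 5  [load 120/170]
5 paper rolls opened.

5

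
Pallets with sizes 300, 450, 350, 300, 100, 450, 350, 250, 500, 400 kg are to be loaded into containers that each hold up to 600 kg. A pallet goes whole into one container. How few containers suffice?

Total = 500 + 450 + 450 + 400 + 350 + 350 + 300 + 300 + 250 + 100 = 3450 kg.
Lower bound: ⌈3450/600⌉ = 6 containers.
A packing using 7 containers:
  container 1: 500 + 100 = 600
  container 2: 450 = 450
  container 3: 450 = 450
  container 4: 400 = 400
  container 5: 350 + 250 = 600
  container 6: 350 = 350
  container 7: 300 + 300 = 600
No arrangement into 6 containers stays within capacity, so 7 is optimal.

7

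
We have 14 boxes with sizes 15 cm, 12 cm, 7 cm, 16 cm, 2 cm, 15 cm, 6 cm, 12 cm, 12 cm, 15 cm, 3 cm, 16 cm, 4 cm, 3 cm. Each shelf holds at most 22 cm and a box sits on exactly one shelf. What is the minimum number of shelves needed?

Total = 16 + 16 + 15 + 15 + 15 + 12 + 12 + 12 + 7 + 6 + 4 + 3 + 3 + 2 = 138 cm.
Lower bound: ⌈138/22⌉ = 7 shelves.
Also, 8 boxes each exceed 11 cm, and no two of those can share a shelf, so at least 8 shelves are needed.
A packing using 8 shelves:
  shelf 1: 16 + 6 = 22
  shelf 2: 16 + 4 + 2 = 22
  shelf 3: 15 + 7 = 22
  shelf 4: 15 + 3 + 3 = 21
  shelf 5: 15 = 15
  shelf 6: 12 = 12
  shelf 7: 12 = 12
  shelf 8: 12 = 12
This matches the lower bound, so 8 is optimal.

8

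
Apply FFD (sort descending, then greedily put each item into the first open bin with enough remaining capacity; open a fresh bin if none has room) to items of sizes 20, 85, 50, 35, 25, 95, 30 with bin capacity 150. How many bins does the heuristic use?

Sorted descending: 95, 85, 50, 35, 30, 25, 20.
  95 → bin 1 (new)  [load 95/150]
  85 → bin 2 (new)  [load 85/150]
  50 → bin 1  [load 145/150]
  35 → bin 2  [load 120/150]
  30 → bin 2  [load 150/150]
  25 → bin 3 (new)  [load 25/150]
  20 → bin 3  [load 45/150]
3 bins opened.

3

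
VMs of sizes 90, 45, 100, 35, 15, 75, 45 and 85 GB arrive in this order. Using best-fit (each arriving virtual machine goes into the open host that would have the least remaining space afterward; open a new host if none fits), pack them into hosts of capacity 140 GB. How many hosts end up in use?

  90 → host 1 (new)  [load 90/140]
  45 → host 1  [load 135/140]
  100 → host 2 (new)  [load 100/140]
  35 → host 2  [load 135/140]
  15 → host 3 (new)  [load 15/140]
  75 → host 3  [load 90/140]
  45 → host 3  [load 135/140]
  85 → host 4 (new)  [load 85/140]
4 hosts opened.

4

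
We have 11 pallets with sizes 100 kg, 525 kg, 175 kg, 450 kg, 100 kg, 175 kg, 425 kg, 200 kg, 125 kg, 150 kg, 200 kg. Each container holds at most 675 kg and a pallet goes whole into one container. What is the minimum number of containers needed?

Total = 525 + 450 + 425 + 200 + 200 + 175 + 175 + 150 + 125 + 100 + 100 = 2625 kg.
Lower bound: ⌈2625/675⌉ = 4 containers.
A packing using 4 containers:
  container 1: 525 + 150 = 675
  container 2: 450 + 200 = 650
  container 3: 425 + 200 = 625
  container 4: 175 + 175 + 125 + 100 + 100 = 675
This matches the lower bound, so 4 is optimal.

4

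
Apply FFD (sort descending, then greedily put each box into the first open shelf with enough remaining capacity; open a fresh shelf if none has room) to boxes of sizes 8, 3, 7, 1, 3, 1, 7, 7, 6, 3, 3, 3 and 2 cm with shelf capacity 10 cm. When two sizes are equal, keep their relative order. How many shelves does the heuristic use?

Sorted descending: 8, 7, 7, 7, 6, 3, 3, 3, 3, 3, 2, 1, 1.
  8 → shelf 1 (new)  [load 8/10]
  7 → shelf 2 (new)  [load 7/10]
  7 → shelf 3 (new)  [load 7/10]
  7 → shelf 4 (new)  [load 7/10]
  6 → shelf 5 (new)  [load 6/10]
  3 → shelf 2  [load 10/10]
  3 → shelf 3  [load 10/10]
  3 → shelf 4  [load 10/10]
  3 → shelf 5  [load 9/10]
  3 → shelf 6 (new)  [load 3/10]
  2 → shelf 1  [load 10/10]
  1 → shelf 5  [load 10/10]
  1 → shelf 6  [load 4/10]
6 shelves opened.

6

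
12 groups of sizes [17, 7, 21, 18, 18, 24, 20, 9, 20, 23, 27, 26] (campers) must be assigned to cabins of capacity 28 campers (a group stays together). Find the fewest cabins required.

Total = 27 + 26 + 24 + 23 + 21 + 20 + 20 + 18 + 18 + 17 + 9 + 7 = 230 campers.
Lower bound: ⌈230/28⌉ = 9 cabins.
Also, 10 groups each exceed 14 campers, and no two of those can share a cabin, so at least 10 cabins are needed.
A packing using 10 cabins:
  cabin 1: 27 = 27
  cabin 2: 26 = 26
  cabin 3: 24 = 24
  cabin 4: 23 = 23
  cabin 5: 21 + 7 = 28
  cabin 6: 20 = 20
  cabin 7: 20 = 20
  cabin 8: 18 + 9 = 27
  cabin 9: 18 = 18
  cabin 10: 17 = 17
This matches the lower bound, so 10 is optimal.

10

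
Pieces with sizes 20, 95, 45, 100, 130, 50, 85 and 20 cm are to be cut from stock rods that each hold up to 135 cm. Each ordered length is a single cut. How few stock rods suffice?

5

Total = 130 + 100 + 95 + 85 + 50 + 45 + 20 + 20 = 545 cm.
Lower bound: ⌈545/135⌉ = 5 stock rods.
A packing using 5 stock rods:
  stock rod 1: 130 = 130
  stock rod 2: 100 + 20 = 120
  stock rod 3: 95 + 20 = 115
  stock rod 4: 85 + 50 = 135
  stock rod 5: 45 = 45
This matches the lower bound, so 5 is optimal.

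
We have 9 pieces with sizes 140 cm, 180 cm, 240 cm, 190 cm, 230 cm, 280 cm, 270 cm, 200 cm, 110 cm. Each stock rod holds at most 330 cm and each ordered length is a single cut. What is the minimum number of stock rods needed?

7

Total = 280 + 270 + 240 + 230 + 200 + 190 + 180 + 140 + 110 = 1840 cm.
Lower bound: ⌈1840/330⌉ = 6 stock rods.
Also, 7 pieces each exceed 165 cm, and no two of those can share a stock rod, so at least 7 stock rods are needed.
A packing using 7 stock rods:
  stock rod 1: 280 = 280
  stock rod 2: 270 = 270
  stock rod 3: 240 = 240
  stock rod 4: 230 = 230
  stock rod 5: 200 + 110 = 310
  stock rod 6: 190 + 140 = 330
  stock rod 7: 180 = 180
This matches the lower bound, so 7 is optimal.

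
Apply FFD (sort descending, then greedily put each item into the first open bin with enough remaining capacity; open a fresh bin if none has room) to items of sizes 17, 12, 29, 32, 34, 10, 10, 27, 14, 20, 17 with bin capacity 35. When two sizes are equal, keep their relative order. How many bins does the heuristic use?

Sorted descending: 34, 32, 29, 27, 20, 17, 17, 14, 12, 10, 10.
  34 → bin 1 (new)  [load 34/35]
  32 → bin 2 (new)  [load 32/35]
  29 → bin 3 (new)  [load 29/35]
  27 → bin 4 (new)  [load 27/35]
  20 → bin 5 (new)  [load 20/35]
  17 → bin 6 (new)  [load 17/35]
  17 → bin 6  [load 34/35]
  14 → bin 5  [load 34/35]
  12 → bin 7 (new)  [load 12/35]
  10 → bin 7  [load 22/35]
  10 → bin 7  [load 32/35]
7 bins opened.

7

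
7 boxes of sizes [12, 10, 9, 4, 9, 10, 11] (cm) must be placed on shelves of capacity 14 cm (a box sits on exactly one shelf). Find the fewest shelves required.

Total = 12 + 11 + 10 + 10 + 9 + 9 + 4 = 65 cm.
Lower bound: ⌈65/14⌉ = 5 shelves.
Also, 6 boxes each exceed 7 cm, and no two of those can share a shelf, so at least 6 shelves are needed.
A packing using 6 shelves:
  shelf 1: 12 = 12
  shelf 2: 11 = 11
  shelf 3: 10 + 4 = 14
  shelf 4: 10 = 10
  shelf 5: 9 = 9
  shelf 6: 9 = 9
This matches the lower bound, so 6 is optimal.

6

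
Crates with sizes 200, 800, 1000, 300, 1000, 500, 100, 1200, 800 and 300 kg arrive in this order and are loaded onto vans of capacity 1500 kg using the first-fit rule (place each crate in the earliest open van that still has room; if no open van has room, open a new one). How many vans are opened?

  200 → van 1 (new)  [load 200/1500]
  800 → van 1  [load 1000/1500]
  1000 → van 2 (new)  [load 1000/1500]
  300 → van 1  [load 1300/1500]
  1000 → van 3 (new)  [load 1000/1500]
  500 → van 2  [load 1500/1500]
  100 → van 1  [load 1400/1500]
  1200 → van 4 (new)  [load 1200/1500]
  800 → van 5 (new)  [load 800/1500]
  300 → van 3  [load 1300/1500]
5 vans opened.

5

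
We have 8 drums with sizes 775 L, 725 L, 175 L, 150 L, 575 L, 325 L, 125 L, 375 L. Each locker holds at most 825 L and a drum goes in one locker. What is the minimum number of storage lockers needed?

5

Total = 775 + 725 + 575 + 375 + 325 + 175 + 150 + 125 = 3225 L.
Lower bound: ⌈3225/825⌉ = 4 storage lockers.
A packing using 5 storage lockers:
  locker 1: 775 = 775
  locker 2: 725 = 725
  locker 3: 575 + 175 = 750
  locker 4: 375 + 325 + 125 = 825
  locker 5: 150 = 150
No arrangement into 4 storage lockers stays within capacity, so 5 is optimal.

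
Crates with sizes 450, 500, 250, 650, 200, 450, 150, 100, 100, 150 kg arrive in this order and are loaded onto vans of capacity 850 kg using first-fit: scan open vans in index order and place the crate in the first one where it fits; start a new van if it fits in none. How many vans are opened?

4

  450 → van 1 (new)  [load 450/850]
  500 → van 2 (new)  [load 500/850]
  250 → van 1  [load 700/850]
  650 → van 3 (new)  [load 650/850]
  200 → van 2  [load 700/850]
  450 → van 4 (new)  [load 450/850]
  150 → van 1  [load 850/850]
  100 → van 2  [load 800/850]
  100 → van 3  [load 750/850]
  150 → van 4  [load 600/850]
4 vans opened.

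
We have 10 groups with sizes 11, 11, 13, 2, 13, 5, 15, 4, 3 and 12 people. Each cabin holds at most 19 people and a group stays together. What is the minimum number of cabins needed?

Total = 15 + 13 + 13 + 12 + 11 + 11 + 5 + 4 + 3 + 2 = 89 people.
Lower bound: ⌈89/19⌉ = 5 cabins.
Also, 6 groups each exceed 19/2 people, and no two of those can share a cabin, so at least 6 cabins are needed.
A packing using 6 cabins:
  cabin 1: 15 + 4 = 19
  cabin 2: 13 + 5 = 18
  cabin 3: 13 + 3 + 2 = 18
  cabin 4: 12 = 12
  cabin 5: 11 = 11
  cabin 6: 11 = 11
This matches the lower bound, so 6 is optimal.

6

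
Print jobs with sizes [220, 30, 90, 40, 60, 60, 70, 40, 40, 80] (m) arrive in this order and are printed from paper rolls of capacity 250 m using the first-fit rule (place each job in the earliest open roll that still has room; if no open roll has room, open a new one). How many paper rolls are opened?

3

  220 → roll 1 (new)  [load 220/250]
  30 → roll 1  [load 250/250]
  90 → roll 2 (new)  [load 90/250]
  40 → roll 2  [load 130/250]
  60 → roll 2  [load 190/250]
  60 → roll 2  [load 250/250]
  70 → roll 3 (new)  [load 70/250]
  40 → roll 3  [load 110/250]
  40 → roll 3  [load 150/250]
  80 → roll 3  [load 230/250]
3 paper rolls opened.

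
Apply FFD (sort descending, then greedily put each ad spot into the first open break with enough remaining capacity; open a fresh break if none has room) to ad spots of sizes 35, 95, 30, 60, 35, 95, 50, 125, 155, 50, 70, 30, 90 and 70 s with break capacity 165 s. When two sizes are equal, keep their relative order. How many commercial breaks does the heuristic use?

7

Sorted descending: 155, 125, 95, 95, 90, 70, 70, 60, 50, 50, 35, 35, 30, 30.
  155 → break 1 (new)  [load 155/165]
  125 → break 2 (new)  [load 125/165]
  95 → break 3 (new)  [load 95/165]
  95 → break 4 (new)  [load 95/165]
  90 → break 5 (new)  [load 90/165]
  70 → break 3  [load 165/165]
  70 → break 4  [load 165/165]
  60 → break 5  [load 150/165]
  50 → break 6 (new)  [load 50/165]
  50 → break 6  [load 100/165]
  35 → break 2  [load 160/165]
  35 → break 6  [load 135/165]
  30 → break 6  [load 165/165]
  30 → break 7 (new)  [load 30/165]
7 commercial breaks opened.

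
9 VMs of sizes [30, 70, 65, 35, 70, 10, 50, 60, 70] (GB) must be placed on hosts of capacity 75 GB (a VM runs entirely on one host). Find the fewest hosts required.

Total = 70 + 70 + 70 + 65 + 60 + 50 + 35 + 30 + 10 = 460 GB.
Lower bound: ⌈460/75⌉ = 7 hosts.
A packing using 7 hosts:
  host 1: 70 = 70
  host 2: 70 = 70
  host 3: 70 = 70
  host 4: 65 + 10 = 75
  host 5: 60 = 60
  host 6: 50 = 50
  host 7: 35 + 30 = 65
This matches the lower bound, so 7 is optimal.

7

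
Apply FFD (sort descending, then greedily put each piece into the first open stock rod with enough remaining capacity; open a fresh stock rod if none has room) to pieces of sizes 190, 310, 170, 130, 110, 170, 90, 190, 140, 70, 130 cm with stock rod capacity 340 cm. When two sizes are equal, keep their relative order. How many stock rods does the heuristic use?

Sorted descending: 310, 190, 190, 170, 170, 140, 130, 130, 110, 90, 70.
  310 → stock rod 1 (new)  [load 310/340]
  190 → stock rod 2 (new)  [load 190/340]
  190 → stock rod 3 (new)  [load 190/340]
  170 → stock rod 4 (new)  [load 170/340]
  170 → stock rod 4  [load 340/340]
  140 → stock rod 2  [load 330/340]
  130 → stock rod 3  [load 320/340]
  130 → stock rod 5 (new)  [load 130/340]
  110 → stock rod 5  [load 240/340]
  90 → stock rod 5  [load 330/340]
  70 → stock rod 6 (new)  [load 70/340]
6 stock rods opened.

6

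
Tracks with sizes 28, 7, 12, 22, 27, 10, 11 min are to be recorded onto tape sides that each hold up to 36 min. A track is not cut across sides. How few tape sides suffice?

Total = 28 + 27 + 22 + 12 + 11 + 10 + 7 = 117 min.
Lower bound: ⌈117/36⌉ = 4 tape sides.
A packing using 4 tape sides:
  side 1: 28 + 7 = 35
  side 2: 27 = 27
  side 3: 22 + 12 = 34
  side 4: 11 + 10 = 21
This matches the lower bound, so 4 is optimal.

4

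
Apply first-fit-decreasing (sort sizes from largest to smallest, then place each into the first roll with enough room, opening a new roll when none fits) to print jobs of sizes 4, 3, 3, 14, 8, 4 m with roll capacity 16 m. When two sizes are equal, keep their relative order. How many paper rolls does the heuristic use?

3

Sorted descending: 14, 8, 4, 4, 3, 3.
  14 → roll 1 (new)  [load 14/16]
  8 → roll 2 (new)  [load 8/16]
  4 → roll 2  [load 12/16]
  4 → roll 2  [load 16/16]
  3 → roll 3 (new)  [load 3/16]
  3 → roll 3  [load 6/16]
3 paper rolls opened.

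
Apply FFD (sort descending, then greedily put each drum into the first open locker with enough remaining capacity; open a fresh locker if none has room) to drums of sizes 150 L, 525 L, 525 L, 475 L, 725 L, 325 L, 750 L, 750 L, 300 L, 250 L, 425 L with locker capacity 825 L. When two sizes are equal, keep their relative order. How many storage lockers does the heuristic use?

7

Sorted descending: 750, 750, 725, 525, 525, 475, 425, 325, 300, 250, 150.
  750 → locker 1 (new)  [load 750/825]
  750 → locker 2 (new)  [load 750/825]
  725 → locker 3 (new)  [load 725/825]
  525 → locker 4 (new)  [load 525/825]
  525 → locker 5 (new)  [load 525/825]
  475 → locker 6 (new)  [load 475/825]
  425 → locker 7 (new)  [load 425/825]
  325 → locker 6  [load 800/825]
  300 → locker 4  [load 825/825]
  250 → locker 5  [load 775/825]
  150 → locker 7  [load 575/825]
7 storage lockers opened.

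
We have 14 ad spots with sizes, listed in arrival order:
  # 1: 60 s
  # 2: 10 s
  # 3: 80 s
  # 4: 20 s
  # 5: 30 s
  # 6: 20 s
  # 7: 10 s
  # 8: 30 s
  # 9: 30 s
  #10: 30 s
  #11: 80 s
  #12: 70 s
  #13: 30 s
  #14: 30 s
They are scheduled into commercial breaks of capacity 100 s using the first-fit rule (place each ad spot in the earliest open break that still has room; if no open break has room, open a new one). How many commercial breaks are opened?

  60 → break 1 (new)  [load 60/100]
  10 → break 1  [load 70/100]
  80 → break 2 (new)  [load 80/100]
  20 → break 1  [load 90/100]
  30 → break 3 (new)  [load 30/100]
  20 → break 2  [load 100/100]
  10 → break 1  [load 100/100]
  30 → break 3  [load 60/100]
  30 → break 3  [load 90/100]
  30 → break 4 (new)  [load 30/100]
  80 → break 5 (new)  [load 80/100]
  70 → break 4  [load 100/100]
  30 → break 6 (new)  [load 30/100]
  30 → break 6  [load 60/100]
6 commercial breaks opened.

6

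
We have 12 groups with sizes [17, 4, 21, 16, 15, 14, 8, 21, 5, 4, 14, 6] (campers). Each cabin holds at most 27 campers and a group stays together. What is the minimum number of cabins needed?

7

Total = 21 + 21 + 17 + 16 + 15 + 14 + 14 + 8 + 6 + 5 + 4 + 4 = 145 campers.
Lower bound: ⌈145/27⌉ = 6 cabins.
Also, 7 groups each exceed 27/2 campers, and no two of those can share a cabin, so at least 7 cabins are needed.
A packing using 7 cabins:
  cabin 1: 21 + 6 = 27
  cabin 2: 21 + 5 = 26
  cabin 3: 17 + 8 = 25
  cabin 4: 16 + 4 + 4 = 24
  cabin 5: 15 = 15
  cabin 6: 14 = 14
  cabin 7: 14 = 14
This matches the lower bound, so 7 is optimal.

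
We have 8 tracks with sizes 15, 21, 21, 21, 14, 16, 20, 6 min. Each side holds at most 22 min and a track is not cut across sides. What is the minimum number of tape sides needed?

7

Total = 21 + 21 + 21 + 20 + 16 + 15 + 14 + 6 = 134 min.
Lower bound: ⌈134/22⌉ = 7 tape sides.
A packing using 7 tape sides:
  side 1: 21 = 21
  side 2: 21 = 21
  side 3: 21 = 21
  side 4: 20 = 20
  side 5: 16 + 6 = 22
  side 6: 15 = 15
  side 7: 14 = 14
This matches the lower bound, so 7 is optimal.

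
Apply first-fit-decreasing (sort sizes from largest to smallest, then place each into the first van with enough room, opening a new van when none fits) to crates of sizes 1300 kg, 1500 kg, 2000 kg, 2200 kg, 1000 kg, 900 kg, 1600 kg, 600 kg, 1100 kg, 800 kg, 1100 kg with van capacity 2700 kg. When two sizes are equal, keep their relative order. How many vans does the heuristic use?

6

Sorted descending: 2200, 2000, 1600, 1500, 1300, 1100, 1100, 1000, 900, 800, 600.
  2200 → van 1 (new)  [load 2200/2700]
  2000 → van 2 (new)  [load 2000/2700]
  1600 → van 3 (new)  [load 1600/2700]
  1500 → van 4 (new)  [load 1500/2700]
  1300 → van 5 (new)  [load 1300/2700]
  1100 → van 3  [load 2700/2700]
  1100 → van 4  [load 2600/2700]
  1000 → van 5  [load 2300/2700]
  900 → van 6 (new)  [load 900/2700]
  800 → van 6  [load 1700/2700]
  600 → van 2  [load 2600/2700]
6 vans opened.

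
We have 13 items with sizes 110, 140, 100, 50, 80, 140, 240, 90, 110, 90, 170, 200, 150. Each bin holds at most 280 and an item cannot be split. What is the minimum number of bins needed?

Total = 240 + 200 + 170 + 150 + 140 + 140 + 110 + 110 + 100 + 90 + 90 + 80 + 50 = 1670.
Lower bound: ⌈1670/280⌉ = 6 bins.
A packing using 7 bins:
  bin 1: 240 = 240
  bin 2: 200 + 80 = 280
  bin 3: 170 + 110 = 280
  bin 4: 150 + 110 = 260
  bin 5: 140 + 140 = 280
  bin 6: 100 + 90 + 90 = 280
  bin 7: 50 = 50
No arrangement into 6 bins stays within capacity, so 7 is optimal.

7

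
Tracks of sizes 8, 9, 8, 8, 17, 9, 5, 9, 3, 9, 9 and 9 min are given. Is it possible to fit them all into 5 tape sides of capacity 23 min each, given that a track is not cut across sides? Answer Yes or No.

No

Total = 103 min; ⌈103/23⌉ = 5.
The bound of 5 does not rule out 5, but exhaustive search shows no assignment into 5 tape sides of capacity 23 min exists — the minimum is 6.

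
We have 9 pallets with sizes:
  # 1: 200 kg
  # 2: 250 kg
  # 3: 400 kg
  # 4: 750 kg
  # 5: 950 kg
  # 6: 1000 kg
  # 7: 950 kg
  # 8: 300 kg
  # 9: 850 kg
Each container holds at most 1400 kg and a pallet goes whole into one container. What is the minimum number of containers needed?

Total = 1000 + 950 + 950 + 850 + 750 + 400 + 300 + 250 + 200 = 5650 kg.
Lower bound: ⌈5650/1400⌉ = 5 containers.
A packing using 5 containers:
  container 1: 1000 + 400 = 1400
  container 2: 950 + 300 = 1250
  container 3: 950 + 250 + 200 = 1400
  container 4: 850 = 850
  container 5: 750 = 750
This matches the lower bound, so 5 is optimal.

5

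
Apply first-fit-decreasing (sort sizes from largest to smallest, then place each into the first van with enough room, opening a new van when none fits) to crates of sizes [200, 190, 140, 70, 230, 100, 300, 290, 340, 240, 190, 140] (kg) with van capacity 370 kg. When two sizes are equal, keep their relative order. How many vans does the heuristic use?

8

Sorted descending: 340, 300, 290, 240, 230, 200, 190, 190, 140, 140, 100, 70.
  340 → van 1 (new)  [load 340/370]
  300 → van 2 (new)  [load 300/370]
  290 → van 3 (new)  [load 290/370]
  240 → van 4 (new)  [load 240/370]
  230 → van 5 (new)  [load 230/370]
  200 → van 6 (new)  [load 200/370]
  190 → van 7 (new)  [load 190/370]
  190 → van 8 (new)  [load 190/370]
  140 → van 5  [load 370/370]
  140 → van 6  [load 340/370]
  100 → van 4  [load 340/370]
  70 → van 2  [load 370/370]
8 vans opened.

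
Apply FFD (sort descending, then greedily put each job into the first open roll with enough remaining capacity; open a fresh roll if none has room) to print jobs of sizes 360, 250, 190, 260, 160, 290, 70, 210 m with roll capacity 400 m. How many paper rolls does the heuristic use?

Sorted descending: 360, 290, 260, 250, 210, 190, 160, 70.
  360 → roll 1 (new)  [load 360/400]
  290 → roll 2 (new)  [load 290/400]
  260 → roll 3 (new)  [load 260/400]
  250 → roll 4 (new)  [load 250/400]
  210 → roll 5 (new)  [load 210/400]
  190 → roll 5  [load 400/400]
  160 → roll 6 (new)  [load 160/400]
  70 → roll 2  [load 360/400]
6 paper rolls opened.

6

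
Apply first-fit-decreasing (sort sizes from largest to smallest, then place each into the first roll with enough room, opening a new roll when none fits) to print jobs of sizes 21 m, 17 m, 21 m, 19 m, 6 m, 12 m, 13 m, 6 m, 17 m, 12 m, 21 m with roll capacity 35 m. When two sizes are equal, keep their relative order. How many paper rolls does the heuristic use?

5

Sorted descending: 21, 21, 21, 19, 17, 17, 13, 12, 12, 6, 6.
  21 → roll 1 (new)  [load 21/35]
  21 → roll 2 (new)  [load 21/35]
  21 → roll 3 (new)  [load 21/35]
  19 → roll 4 (new)  [load 19/35]
  17 → roll 5 (new)  [load 17/35]
  17 → roll 5  [load 34/35]
  13 → roll 1  [load 34/35]
  12 → roll 2  [load 33/35]
  12 → roll 3  [load 33/35]
  6 → roll 4  [load 25/35]
  6 → roll 4  [load 31/35]
5 paper rolls opened.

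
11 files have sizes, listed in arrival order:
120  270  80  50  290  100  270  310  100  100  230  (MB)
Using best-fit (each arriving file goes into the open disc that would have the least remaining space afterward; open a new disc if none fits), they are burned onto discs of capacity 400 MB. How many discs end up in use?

  120 → disc 1 (new)  [load 120/400]
  270 → disc 1  [load 390/400]
  80 → disc 2 (new)  [load 80/400]
  50 → disc 2  [load 130/400]
  290 → disc 3 (new)  [load 290/400]
  100 → disc 3  [load 390/400]
  270 → disc 2  [load 400/400]
  310 → disc 4 (new)  [load 310/400]
  100 → disc 5 (new)  [load 100/400]
  100 → disc 5  [load 200/400]
  230 → disc 6 (new)  [load 230/400]
6 discs opened.

6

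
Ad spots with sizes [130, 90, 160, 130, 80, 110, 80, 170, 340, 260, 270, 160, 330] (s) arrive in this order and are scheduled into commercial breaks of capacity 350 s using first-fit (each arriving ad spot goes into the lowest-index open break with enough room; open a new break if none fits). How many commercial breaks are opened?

8

  130 → break 1 (new)  [load 130/350]
  90 → break 1  [load 220/350]
  160 → break 2 (new)  [load 160/350]
  130 → break 1  [load 350/350]
  80 → break 2  [load 240/350]
  110 → break 2  [load 350/350]
  80 → break 3 (new)  [load 80/350]
  170 → break 3  [load 250/350]
  340 → break 4 (new)  [load 340/350]
  260 → break 5 (new)  [load 260/350]
  270 → break 6 (new)  [load 270/350]
  160 → break 7 (new)  [load 160/350]
  330 → break 8 (new)  [load 330/350]
8 commercial breaks opened.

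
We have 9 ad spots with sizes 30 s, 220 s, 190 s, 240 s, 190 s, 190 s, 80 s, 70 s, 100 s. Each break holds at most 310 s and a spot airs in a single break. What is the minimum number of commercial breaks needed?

5

Total = 240 + 220 + 190 + 190 + 190 + 100 + 80 + 70 + 30 = 1310 s.
Lower bound: ⌈1310/310⌉ = 5 commercial breaks.
A packing using 5 commercial breaks:
  break 1: 240 + 70 = 310
  break 2: 220 + 80 = 300
  break 3: 190 + 100 = 290
  break 4: 190 + 30 = 220
  break 5: 190 = 190
This matches the lower bound, so 5 is optimal.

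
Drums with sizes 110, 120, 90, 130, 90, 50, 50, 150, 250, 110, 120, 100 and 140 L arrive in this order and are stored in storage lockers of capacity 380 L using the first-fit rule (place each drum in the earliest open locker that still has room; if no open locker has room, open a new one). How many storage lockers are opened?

  110 → locker 1 (new)  [load 110/380]
  120 → locker 1  [load 230/380]
  90 → locker 1  [load 320/380]
  130 → locker 2 (new)  [load 130/380]
  90 → locker 2  [load 220/380]
  50 → locker 1  [load 370/380]
  50 → locker 2  [load 270/380]
  150 → locker 3 (new)  [load 150/380]
  250 → locker 4 (new)  [load 250/380]
  110 → locker 2  [load 380/380]
  120 → locker 3  [load 270/380]
  100 → locker 3  [load 370/380]
  140 → locker 5 (new)  [load 140/380]
5 storage lockers opened.

5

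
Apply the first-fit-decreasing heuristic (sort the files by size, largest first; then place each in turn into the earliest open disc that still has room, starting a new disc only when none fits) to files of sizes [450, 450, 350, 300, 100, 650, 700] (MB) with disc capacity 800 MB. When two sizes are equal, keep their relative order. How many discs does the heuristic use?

Sorted descending: 700, 650, 450, 450, 350, 300, 100.
  700 → disc 1 (new)  [load 700/800]
  650 → disc 2 (new)  [load 650/800]
  450 → disc 3 (new)  [load 450/800]
  450 → disc 4 (new)  [load 450/800]
  350 → disc 3  [load 800/800]
  300 → disc 4  [load 750/800]
  100 → disc 1  [load 800/800]
4 discs opened.

4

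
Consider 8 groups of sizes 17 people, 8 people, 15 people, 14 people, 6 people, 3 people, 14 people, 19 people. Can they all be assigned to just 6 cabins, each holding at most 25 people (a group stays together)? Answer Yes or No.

A valid assignment using 5 cabins:
  cabin 1: 19 + 6 = 25
  cabin 2: 17 + 8 = 25
  cabin 3: 15 + 3 = 18
  cabin 4: 14 = 14
  cabin 5: 14 = 14
That uses only 5 ≤ 6, so 6 cabins are enough.

Yes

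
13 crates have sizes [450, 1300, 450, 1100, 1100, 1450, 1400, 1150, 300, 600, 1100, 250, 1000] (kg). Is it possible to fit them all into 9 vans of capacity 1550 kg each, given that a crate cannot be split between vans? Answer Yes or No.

A valid assignment using 9 vans:
  van 1: 1450 = 1450
  van 2: 1400 = 1400
  van 3: 1300 + 250 = 1550
  van 4: 1150 + 300 = 1450
  van 5: 1100 + 450 = 1550
  van 6: 1100 + 450 = 1550
  van 7: 1100 = 1100
  van 8: 1000 = 1000
  van 9: 600 = 600
Every load is within 1550 kg, so 9 vans suffice.

Yes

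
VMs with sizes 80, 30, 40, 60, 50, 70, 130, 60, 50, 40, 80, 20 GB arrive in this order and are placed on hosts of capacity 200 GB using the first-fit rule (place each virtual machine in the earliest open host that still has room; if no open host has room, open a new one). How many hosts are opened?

  80 → host 1 (new)  [load 80/200]
  30 → host 1  [load 110/200]
  40 → host 1  [load 150/200]
  60 → host 2 (new)  [load 60/200]
  50 → host 1  [load 200/200]
  70 → host 2  [load 130/200]
  130 → host 3 (new)  [load 130/200]
  60 → host 2  [load 190/200]
  50 → host 3  [load 180/200]
  40 → host 4 (new)  [load 40/200]
  80 → host 4  [load 120/200]
  20 → host 3  [load 200/200]
4 hosts opened.

4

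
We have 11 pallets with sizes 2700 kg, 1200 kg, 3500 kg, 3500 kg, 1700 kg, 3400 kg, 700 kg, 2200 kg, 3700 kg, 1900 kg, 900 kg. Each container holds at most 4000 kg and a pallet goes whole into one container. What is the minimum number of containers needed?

7

Total = 3700 + 3500 + 3500 + 3400 + 2700 + 2200 + 1900 + 1700 + 1200 + 900 + 700 = 25400 kg.
Lower bound: ⌈25400/4000⌉ = 7 containers.
A packing using 7 containers:
  container 1: 3700 = 3700
  container 2: 3500 = 3500
  container 3: 3500 = 3500
  container 4: 3400 = 3400
  container 5: 2700 + 1200 = 3900
  container 6: 2200 + 1700 = 3900
  container 7: 1900 + 900 + 700 = 3500
This matches the lower bound, so 7 is optimal.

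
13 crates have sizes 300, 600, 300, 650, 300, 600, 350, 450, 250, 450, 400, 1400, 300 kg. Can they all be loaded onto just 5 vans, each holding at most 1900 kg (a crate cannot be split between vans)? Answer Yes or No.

Yes

A valid assignment using 4 vans:
  van 1: 1400 + 450 = 1850
  van 2: 650 + 600 + 600 = 1850
  van 3: 450 + 400 + 350 + 300 + 300 = 1800
  van 4: 300 + 300 + 250 = 850
That uses only 4 ≤ 5, so 5 vans are enough.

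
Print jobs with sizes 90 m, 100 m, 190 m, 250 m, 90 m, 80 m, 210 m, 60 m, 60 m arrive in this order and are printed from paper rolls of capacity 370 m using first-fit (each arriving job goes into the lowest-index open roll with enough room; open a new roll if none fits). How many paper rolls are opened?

  90 → roll 1 (new)  [load 90/370]
  100 → roll 1  [load 190/370]
  190 → roll 2 (new)  [load 190/370]
  250 → roll 3 (new)  [load 250/370]
  90 → roll 1  [load 280/370]
  80 → roll 1  [load 360/370]
  210 → roll 4 (new)  [load 210/370]
  60 → roll 2  [load 250/370]
  60 → roll 2  [load 310/370]
4 paper rolls opened.

4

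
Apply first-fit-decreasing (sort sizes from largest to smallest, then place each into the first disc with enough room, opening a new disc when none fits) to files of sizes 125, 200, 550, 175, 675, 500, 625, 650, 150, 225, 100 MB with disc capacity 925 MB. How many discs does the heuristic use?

5

Sorted descending: 675, 650, 625, 550, 500, 225, 200, 175, 150, 125, 100.
  675 → disc 1 (new)  [load 675/925]
  650 → disc 2 (new)  [load 650/925]
  625 → disc 3 (new)  [load 625/925]
  550 → disc 4 (new)  [load 550/925]
  500 → disc 5 (new)  [load 500/925]
  225 → disc 1  [load 900/925]
  200 → disc 2  [load 850/925]
  175 → disc 3  [load 800/925]
  150 → disc 4  [load 700/925]
  125 → disc 3  [load 925/925]
  100 → disc 4  [load 800/925]
5 discs opened.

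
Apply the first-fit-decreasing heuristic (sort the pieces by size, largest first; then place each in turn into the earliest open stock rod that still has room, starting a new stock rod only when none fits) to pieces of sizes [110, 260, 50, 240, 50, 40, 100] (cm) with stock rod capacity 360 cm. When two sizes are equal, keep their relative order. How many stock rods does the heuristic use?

3

Sorted descending: 260, 240, 110, 100, 50, 50, 40.
  260 → stock rod 1 (new)  [load 260/360]
  240 → stock rod 2 (new)  [load 240/360]
  110 → stock rod 2  [load 350/360]
  100 → stock rod 1  [load 360/360]
  50 → stock rod 3 (new)  [load 50/360]
  50 → stock rod 3  [load 100/360]
  40 → stock rod 3  [load 140/360]
3 stock rods opened.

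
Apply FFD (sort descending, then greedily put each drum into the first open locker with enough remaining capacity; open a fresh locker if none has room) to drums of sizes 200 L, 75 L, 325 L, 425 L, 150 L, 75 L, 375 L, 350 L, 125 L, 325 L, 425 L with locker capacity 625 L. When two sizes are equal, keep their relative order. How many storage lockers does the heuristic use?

Sorted descending: 425, 425, 375, 350, 325, 325, 200, 150, 125, 75, 75.
  425 → locker 1 (new)  [load 425/625]
  425 → locker 2 (new)  [load 425/625]
  375 → locker 3 (new)  [load 375/625]
  350 → locker 4 (new)  [load 350/625]
  325 → locker 5 (new)  [load 325/625]
  325 → locker 6 (new)  [load 325/625]
  200 → locker 1  [load 625/625]
  150 → locker 2  [load 575/625]
  125 → locker 3  [load 500/625]
  75 → locker 3  [load 575/625]
  75 → locker 4  [load 425/625]
6 storage lockers opened.

6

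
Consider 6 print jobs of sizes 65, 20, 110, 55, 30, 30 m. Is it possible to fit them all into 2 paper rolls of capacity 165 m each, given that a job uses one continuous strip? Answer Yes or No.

A valid assignment using 2 paper rolls:
  roll 1: 110 + 55 = 165
  roll 2: 65 + 30 + 30 + 20 = 145
Every load is within 165 m, so 2 paper rolls suffice.

Yes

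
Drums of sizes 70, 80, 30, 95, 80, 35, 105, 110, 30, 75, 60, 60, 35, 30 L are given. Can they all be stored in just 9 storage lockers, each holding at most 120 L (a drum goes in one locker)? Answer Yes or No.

A valid assignment using 9 storage lockers:
  locker 1: 110 = 110
  locker 2: 105 = 105
  locker 3: 95 = 95
  locker 4: 80 + 35 = 115
  locker 5: 80 + 35 = 115
  locker 6: 75 + 30 = 105
  locker 7: 70 + 30 = 100
  locker 8: 60 + 60 = 120
  locker 9: 30 = 30
Every load is within 120 L, so 9 storage lockers suffice.

Yes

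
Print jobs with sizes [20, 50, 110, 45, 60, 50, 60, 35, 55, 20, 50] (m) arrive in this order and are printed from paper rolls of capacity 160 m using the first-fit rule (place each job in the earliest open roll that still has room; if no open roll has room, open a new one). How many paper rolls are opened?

4

  20 → roll 1 (new)  [load 20/160]
  50 → roll 1  [load 70/160]
  110 → roll 2 (new)  [load 110/160]
  45 → roll 1  [load 115/160]
  60 → roll 3 (new)  [load 60/160]
  50 → roll 2  [load 160/160]
  60 → roll 3  [load 120/160]
  35 → roll 1  [load 150/160]
  55 → roll 4 (new)  [load 55/160]
  20 → roll 3  [load 140/160]
  50 → roll 4  [load 105/160]
4 paper rolls opened.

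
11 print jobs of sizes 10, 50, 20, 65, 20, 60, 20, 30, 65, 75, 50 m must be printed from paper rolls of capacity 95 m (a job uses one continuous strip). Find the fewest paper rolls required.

6

Total = 75 + 65 + 65 + 60 + 50 + 50 + 30 + 20 + 20 + 20 + 10 = 465 m.
Lower bound: ⌈465/95⌉ = 5 paper rolls.
Also, 6 print jobs each exceed 95/2 m, and no two of those can share a roll, so at least 6 paper rolls are needed.
A packing using 6 paper rolls:
  roll 1: 75 + 20 = 95
  roll 2: 65 + 30 = 95
  roll 3: 65 + 20 + 10 = 95
  roll 4: 60 + 20 = 80
  roll 5: 50 = 50
  roll 6: 50 = 50
This matches the lower bound, so 6 is optimal.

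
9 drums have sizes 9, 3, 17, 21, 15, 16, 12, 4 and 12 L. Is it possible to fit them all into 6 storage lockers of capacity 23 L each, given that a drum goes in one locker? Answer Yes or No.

Yes

A valid assignment using 6 storage lockers:
  locker 1: 21 = 21
  locker 2: 17 + 4 = 21
  locker 3: 16 + 3 = 19
  locker 4: 15 = 15
  locker 5: 12 + 9 = 21
  locker 6: 12 = 12
Every load is within 23 L, so 6 storage lockers suffice.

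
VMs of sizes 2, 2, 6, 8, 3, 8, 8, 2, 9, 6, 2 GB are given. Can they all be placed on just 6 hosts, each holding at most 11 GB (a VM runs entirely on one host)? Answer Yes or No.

A valid assignment using 6 hosts:
  host 1: 9 + 2 = 11
  host 2: 8 + 3 = 11
  host 3: 8 + 2 = 10
  host 4: 8 + 2 = 10
  host 5: 6 + 2 = 8
  host 6: 6 = 6
Every load is within 11 GB, so 6 hosts suffice.

Yes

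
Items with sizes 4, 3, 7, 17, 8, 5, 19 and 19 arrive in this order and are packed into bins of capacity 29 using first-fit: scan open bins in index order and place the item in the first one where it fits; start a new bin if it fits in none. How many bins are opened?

4

  4 → bin 1 (new)  [load 4/29]
  3 → bin 1  [load 7/29]
  7 → bin 1  [load 14/29]
  17 → bin 2 (new)  [load 17/29]
  8 → bin 1  [load 22/29]
  5 → bin 1  [load 27/29]
  19 → bin 3 (new)  [load 19/29]
  19 → bin 4 (new)  [load 19/29]
4 bins opened.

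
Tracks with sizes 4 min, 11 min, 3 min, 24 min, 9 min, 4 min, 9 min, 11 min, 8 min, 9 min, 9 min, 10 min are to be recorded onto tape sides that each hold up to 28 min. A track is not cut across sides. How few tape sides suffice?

4

Total = 24 + 11 + 11 + 10 + 9 + 9 + 9 + 9 + 8 + 4 + 4 + 3 = 111 min.
Lower bound: ⌈111/28⌉ = 4 tape sides.
A packing using 4 tape sides:
  side 1: 24 + 4 = 28
  side 2: 11 + 10 + 4 + 3 = 28
  side 3: 11 + 9 + 8 = 28
  side 4: 9 + 9 + 9 = 27
This matches the lower bound, so 4 is optimal.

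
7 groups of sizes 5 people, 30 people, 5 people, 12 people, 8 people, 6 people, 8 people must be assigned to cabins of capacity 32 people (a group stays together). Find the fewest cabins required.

Total = 30 + 12 + 8 + 8 + 6 + 5 + 5 = 74 people.
Lower bound: ⌈74/32⌉ = 3 cabins.
A packing using 3 cabins:
  cabin 1: 30 = 30
  cabin 2: 12 + 8 + 8 = 28
  cabin 3: 6 + 5 + 5 = 16
This matches the lower bound, so 3 is optimal.

3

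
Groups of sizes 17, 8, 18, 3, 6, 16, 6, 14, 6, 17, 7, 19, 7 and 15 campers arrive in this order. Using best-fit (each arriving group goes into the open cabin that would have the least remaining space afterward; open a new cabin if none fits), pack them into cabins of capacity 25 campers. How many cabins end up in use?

  17 → cabin 1 (new)  [load 17/25]
  8 → cabin 1  [load 25/25]
  18 → cabin 2 (new)  [load 18/25]
  3 → cabin 2  [load 21/25]
  6 → cabin 3 (new)  [load 6/25]
  16 → cabin 3  [load 22/25]
  6 → cabin 4 (new)  [load 6/25]
  14 → cabin 4  [load 20/25]
  6 → cabin 5 (new)  [load 6/25]
  17 → cabin 5  [load 23/25]
  7 → cabin 6 (new)  [load 7/25]
  19 → cabin 7 (new)  [load 19/25]
  7 → cabin 6  [load 14/25]
  15 → cabin 8 (new)  [load 15/25]
8 cabins opened.

8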